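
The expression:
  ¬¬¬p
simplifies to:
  ¬p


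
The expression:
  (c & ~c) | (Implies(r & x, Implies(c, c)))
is always true.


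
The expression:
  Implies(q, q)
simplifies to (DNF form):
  True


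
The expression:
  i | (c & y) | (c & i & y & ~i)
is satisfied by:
  {i: True, y: True, c: True}
  {i: True, y: True, c: False}
  {i: True, c: True, y: False}
  {i: True, c: False, y: False}
  {y: True, c: True, i: False}


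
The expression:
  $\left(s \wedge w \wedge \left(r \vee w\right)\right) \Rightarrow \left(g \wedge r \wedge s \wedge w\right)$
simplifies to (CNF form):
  $\left(g \vee \neg s \vee \neg w\right) \wedge \left(r \vee \neg s \vee \neg w\right)$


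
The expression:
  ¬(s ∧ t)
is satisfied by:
  {s: False, t: False}
  {t: True, s: False}
  {s: True, t: False}


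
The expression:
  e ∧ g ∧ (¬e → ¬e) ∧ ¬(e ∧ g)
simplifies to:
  False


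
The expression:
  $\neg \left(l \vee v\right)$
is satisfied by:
  {v: False, l: False}


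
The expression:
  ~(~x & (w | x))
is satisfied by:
  {x: True, w: False}
  {w: False, x: False}
  {w: True, x: True}


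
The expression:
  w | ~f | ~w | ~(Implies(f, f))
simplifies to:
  True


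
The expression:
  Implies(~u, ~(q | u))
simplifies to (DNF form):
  u | ~q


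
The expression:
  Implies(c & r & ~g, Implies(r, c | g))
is always true.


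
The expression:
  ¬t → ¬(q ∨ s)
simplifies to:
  t ∨ (¬q ∧ ¬s)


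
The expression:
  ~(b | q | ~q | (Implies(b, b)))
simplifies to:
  False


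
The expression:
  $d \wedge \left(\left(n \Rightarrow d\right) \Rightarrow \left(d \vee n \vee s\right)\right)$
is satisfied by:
  {d: True}


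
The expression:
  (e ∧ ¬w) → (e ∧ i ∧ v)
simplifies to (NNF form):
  w ∨ (i ∧ v) ∨ ¬e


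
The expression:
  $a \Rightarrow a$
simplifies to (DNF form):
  $\text{True}$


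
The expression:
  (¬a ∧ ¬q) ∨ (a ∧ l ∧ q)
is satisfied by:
  {l: True, a: False, q: False}
  {a: False, q: False, l: False}
  {q: True, l: True, a: True}


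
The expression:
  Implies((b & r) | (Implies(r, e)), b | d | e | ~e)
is always true.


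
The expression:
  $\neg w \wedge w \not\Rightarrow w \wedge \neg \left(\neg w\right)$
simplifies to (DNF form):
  $\text{False}$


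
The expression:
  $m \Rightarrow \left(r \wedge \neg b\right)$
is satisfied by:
  {r: True, m: False, b: False}
  {r: False, m: False, b: False}
  {b: True, r: True, m: False}
  {b: True, r: False, m: False}
  {m: True, r: True, b: False}


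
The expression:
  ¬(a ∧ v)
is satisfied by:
  {v: False, a: False}
  {a: True, v: False}
  {v: True, a: False}


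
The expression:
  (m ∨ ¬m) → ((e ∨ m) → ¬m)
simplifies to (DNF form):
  ¬m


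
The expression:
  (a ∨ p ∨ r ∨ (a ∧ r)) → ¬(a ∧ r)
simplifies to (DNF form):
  ¬a ∨ ¬r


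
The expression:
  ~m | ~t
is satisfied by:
  {m: False, t: False}
  {t: True, m: False}
  {m: True, t: False}


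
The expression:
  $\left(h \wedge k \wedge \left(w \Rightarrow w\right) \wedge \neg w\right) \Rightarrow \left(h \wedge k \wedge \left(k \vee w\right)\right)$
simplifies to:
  $\text{True}$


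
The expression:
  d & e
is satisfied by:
  {e: True, d: True}


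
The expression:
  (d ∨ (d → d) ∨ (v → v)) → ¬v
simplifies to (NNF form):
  ¬v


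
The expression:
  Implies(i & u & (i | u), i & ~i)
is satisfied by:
  {u: False, i: False}
  {i: True, u: False}
  {u: True, i: False}


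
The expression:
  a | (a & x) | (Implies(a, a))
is always true.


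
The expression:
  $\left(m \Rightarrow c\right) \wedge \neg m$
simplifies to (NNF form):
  $\neg m$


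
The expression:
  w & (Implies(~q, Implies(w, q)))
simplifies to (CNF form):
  q & w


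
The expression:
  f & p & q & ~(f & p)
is never true.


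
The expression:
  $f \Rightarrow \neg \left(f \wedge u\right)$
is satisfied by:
  {u: False, f: False}
  {f: True, u: False}
  {u: True, f: False}


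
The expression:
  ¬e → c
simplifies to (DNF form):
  c ∨ e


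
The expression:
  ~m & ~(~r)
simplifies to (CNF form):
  r & ~m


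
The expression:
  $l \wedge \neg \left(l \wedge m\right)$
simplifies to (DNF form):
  $l \wedge \neg m$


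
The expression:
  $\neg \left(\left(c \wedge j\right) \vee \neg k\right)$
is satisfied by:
  {k: True, c: False, j: False}
  {j: True, k: True, c: False}
  {c: True, k: True, j: False}


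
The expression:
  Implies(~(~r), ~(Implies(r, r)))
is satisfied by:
  {r: False}


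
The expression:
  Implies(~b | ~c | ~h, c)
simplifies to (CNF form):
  c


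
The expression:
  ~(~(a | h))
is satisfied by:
  {a: True, h: True}
  {a: True, h: False}
  {h: True, a: False}


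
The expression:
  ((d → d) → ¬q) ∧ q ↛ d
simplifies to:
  False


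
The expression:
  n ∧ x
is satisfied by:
  {x: True, n: True}


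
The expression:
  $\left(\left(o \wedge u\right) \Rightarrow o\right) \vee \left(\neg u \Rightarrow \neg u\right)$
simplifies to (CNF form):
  $\text{True}$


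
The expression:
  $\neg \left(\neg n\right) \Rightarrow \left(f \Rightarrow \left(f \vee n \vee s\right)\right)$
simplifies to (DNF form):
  $\text{True}$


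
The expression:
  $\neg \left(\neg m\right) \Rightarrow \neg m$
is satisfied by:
  {m: False}


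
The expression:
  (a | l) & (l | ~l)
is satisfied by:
  {a: True, l: True}
  {a: True, l: False}
  {l: True, a: False}


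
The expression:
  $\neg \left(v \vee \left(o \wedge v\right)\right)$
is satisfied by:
  {v: False}


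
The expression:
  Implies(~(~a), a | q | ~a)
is always true.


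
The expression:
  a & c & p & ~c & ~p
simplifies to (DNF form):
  False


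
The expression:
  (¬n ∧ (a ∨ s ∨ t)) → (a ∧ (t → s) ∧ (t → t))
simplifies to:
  n ∨ (a ∧ s) ∨ (¬s ∧ ¬t)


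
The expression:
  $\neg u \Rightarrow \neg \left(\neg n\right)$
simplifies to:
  $n \vee u$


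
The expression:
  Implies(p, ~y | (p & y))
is always true.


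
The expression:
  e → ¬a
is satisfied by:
  {e: False, a: False}
  {a: True, e: False}
  {e: True, a: False}


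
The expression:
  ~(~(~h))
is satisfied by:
  {h: False}


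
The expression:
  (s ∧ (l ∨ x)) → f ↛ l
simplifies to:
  (f ∧ ¬l) ∨ (¬l ∧ ¬x) ∨ ¬s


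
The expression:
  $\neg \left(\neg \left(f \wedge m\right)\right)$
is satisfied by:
  {m: True, f: True}


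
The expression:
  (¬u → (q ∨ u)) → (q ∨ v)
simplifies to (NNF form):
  q ∨ v ∨ ¬u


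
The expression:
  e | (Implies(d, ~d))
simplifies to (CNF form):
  e | ~d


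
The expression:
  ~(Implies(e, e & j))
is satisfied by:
  {e: True, j: False}


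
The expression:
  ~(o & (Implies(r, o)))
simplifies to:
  ~o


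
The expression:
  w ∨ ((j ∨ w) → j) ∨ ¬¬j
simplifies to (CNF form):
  True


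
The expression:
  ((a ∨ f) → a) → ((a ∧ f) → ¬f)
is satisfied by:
  {a: False, f: False}
  {f: True, a: False}
  {a: True, f: False}


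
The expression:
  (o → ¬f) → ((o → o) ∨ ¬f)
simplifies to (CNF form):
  True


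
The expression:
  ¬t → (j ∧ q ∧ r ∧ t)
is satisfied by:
  {t: True}


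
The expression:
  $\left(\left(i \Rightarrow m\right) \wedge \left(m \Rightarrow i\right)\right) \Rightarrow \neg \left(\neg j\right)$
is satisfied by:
  {j: True, i: False, m: False}
  {m: True, j: True, i: False}
  {j: True, i: True, m: False}
  {m: True, j: True, i: True}
  {m: True, i: False, j: False}
  {i: True, m: False, j: False}


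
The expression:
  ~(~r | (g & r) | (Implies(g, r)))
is never true.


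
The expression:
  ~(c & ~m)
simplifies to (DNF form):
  m | ~c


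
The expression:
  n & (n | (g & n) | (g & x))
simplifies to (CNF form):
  n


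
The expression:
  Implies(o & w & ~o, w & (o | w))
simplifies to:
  True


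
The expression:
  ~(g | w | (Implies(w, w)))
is never true.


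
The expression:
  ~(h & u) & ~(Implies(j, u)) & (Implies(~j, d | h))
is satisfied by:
  {j: True, u: False}


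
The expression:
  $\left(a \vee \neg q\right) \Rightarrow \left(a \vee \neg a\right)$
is always true.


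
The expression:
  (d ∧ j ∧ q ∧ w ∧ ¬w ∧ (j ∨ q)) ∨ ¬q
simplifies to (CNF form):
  ¬q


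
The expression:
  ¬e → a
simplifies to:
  a ∨ e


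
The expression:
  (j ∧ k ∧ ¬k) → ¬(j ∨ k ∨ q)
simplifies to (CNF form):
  True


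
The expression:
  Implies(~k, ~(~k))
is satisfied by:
  {k: True}


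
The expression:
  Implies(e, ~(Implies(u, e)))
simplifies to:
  ~e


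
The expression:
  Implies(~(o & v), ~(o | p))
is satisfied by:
  {v: True, o: False, p: False}
  {o: False, p: False, v: False}
  {v: True, o: True, p: False}
  {v: True, p: True, o: True}


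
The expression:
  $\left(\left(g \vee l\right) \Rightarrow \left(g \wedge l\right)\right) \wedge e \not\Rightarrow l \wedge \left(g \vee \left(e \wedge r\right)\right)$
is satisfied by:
  {r: True, e: True, g: False, l: False}


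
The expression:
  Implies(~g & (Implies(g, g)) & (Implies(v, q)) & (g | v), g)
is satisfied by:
  {g: True, v: False, q: False}
  {g: False, v: False, q: False}
  {q: True, g: True, v: False}
  {q: True, g: False, v: False}
  {v: True, g: True, q: False}
  {v: True, g: False, q: False}
  {v: True, q: True, g: True}


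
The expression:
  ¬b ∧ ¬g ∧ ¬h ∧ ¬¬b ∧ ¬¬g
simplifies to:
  False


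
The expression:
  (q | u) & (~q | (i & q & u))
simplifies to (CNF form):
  u & (i | ~q)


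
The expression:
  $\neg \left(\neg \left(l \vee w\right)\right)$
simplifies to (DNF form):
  $l \vee w$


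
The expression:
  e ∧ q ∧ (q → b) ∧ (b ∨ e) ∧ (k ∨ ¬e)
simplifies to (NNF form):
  b ∧ e ∧ k ∧ q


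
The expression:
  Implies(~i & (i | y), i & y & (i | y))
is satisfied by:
  {i: True, y: False}
  {y: False, i: False}
  {y: True, i: True}


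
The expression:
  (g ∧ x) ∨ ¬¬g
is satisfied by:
  {g: True}


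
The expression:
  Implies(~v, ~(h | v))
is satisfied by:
  {v: True, h: False}
  {h: False, v: False}
  {h: True, v: True}


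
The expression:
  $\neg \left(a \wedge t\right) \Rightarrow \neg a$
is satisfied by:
  {t: True, a: False}
  {a: False, t: False}
  {a: True, t: True}


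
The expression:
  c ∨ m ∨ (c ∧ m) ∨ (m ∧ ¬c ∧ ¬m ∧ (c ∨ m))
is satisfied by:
  {c: True, m: True}
  {c: True, m: False}
  {m: True, c: False}


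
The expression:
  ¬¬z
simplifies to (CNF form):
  z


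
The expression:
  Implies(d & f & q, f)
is always true.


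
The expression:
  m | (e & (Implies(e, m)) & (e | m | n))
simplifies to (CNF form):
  m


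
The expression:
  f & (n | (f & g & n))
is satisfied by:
  {f: True, n: True}


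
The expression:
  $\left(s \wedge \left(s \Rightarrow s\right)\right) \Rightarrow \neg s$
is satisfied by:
  {s: False}


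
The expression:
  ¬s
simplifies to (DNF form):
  ¬s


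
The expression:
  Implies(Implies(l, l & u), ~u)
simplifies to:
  ~u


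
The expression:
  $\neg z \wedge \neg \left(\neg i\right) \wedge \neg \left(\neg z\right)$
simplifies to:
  $\text{False}$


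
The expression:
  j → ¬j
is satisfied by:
  {j: False}


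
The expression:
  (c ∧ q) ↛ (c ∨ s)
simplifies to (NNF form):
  False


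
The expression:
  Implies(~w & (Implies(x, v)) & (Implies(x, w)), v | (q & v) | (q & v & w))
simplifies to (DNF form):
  v | w | x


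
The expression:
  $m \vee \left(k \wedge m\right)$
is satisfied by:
  {m: True}


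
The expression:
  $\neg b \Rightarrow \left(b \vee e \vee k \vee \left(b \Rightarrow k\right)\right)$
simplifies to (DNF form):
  $\text{True}$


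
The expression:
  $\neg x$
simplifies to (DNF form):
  $\neg x$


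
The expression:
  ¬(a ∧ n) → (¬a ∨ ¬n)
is always true.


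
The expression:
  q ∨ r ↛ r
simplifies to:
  q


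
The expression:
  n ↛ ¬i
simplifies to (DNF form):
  i ∧ n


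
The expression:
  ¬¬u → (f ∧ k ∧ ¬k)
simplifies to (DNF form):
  ¬u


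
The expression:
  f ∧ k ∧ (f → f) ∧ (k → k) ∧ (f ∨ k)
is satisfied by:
  {f: True, k: True}


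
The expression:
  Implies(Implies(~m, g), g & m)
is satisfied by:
  {m: False, g: False}
  {g: True, m: True}


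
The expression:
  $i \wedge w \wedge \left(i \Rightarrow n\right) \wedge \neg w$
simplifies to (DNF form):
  $\text{False}$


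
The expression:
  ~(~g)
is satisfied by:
  {g: True}


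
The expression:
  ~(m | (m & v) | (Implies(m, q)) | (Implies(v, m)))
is never true.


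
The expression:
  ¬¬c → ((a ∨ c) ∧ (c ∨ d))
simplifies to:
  True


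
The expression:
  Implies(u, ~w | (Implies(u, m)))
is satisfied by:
  {m: True, w: False, u: False}
  {w: False, u: False, m: False}
  {m: True, u: True, w: False}
  {u: True, w: False, m: False}
  {m: True, w: True, u: False}
  {w: True, m: False, u: False}
  {m: True, u: True, w: True}


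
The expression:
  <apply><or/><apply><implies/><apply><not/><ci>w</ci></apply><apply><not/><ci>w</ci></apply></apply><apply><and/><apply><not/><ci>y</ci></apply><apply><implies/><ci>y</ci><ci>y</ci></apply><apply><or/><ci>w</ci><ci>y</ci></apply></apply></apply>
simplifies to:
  <true/>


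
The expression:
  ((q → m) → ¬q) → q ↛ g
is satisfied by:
  {m: True, q: True, g: False}
  {q: True, g: False, m: False}
  {m: True, g: True, q: True}


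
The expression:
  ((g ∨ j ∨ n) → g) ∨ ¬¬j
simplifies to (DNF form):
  g ∨ j ∨ ¬n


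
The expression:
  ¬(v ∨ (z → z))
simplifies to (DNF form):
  False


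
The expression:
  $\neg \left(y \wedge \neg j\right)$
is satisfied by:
  {j: True, y: False}
  {y: False, j: False}
  {y: True, j: True}


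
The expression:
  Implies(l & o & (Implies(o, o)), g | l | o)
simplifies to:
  True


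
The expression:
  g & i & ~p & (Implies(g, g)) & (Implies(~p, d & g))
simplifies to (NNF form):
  d & g & i & ~p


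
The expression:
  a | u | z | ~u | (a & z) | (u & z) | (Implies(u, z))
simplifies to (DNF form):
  True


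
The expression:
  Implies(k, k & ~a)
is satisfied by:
  {k: False, a: False}
  {a: True, k: False}
  {k: True, a: False}


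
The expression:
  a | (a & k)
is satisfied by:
  {a: True}


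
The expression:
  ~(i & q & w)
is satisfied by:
  {w: False, q: False, i: False}
  {i: True, w: False, q: False}
  {q: True, w: False, i: False}
  {i: True, q: True, w: False}
  {w: True, i: False, q: False}
  {i: True, w: True, q: False}
  {q: True, w: True, i: False}


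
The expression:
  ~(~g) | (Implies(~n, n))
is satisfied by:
  {n: True, g: True}
  {n: True, g: False}
  {g: True, n: False}


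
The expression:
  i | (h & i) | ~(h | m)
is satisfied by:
  {i: True, h: False, m: False}
  {i: True, m: True, h: False}
  {i: True, h: True, m: False}
  {i: True, m: True, h: True}
  {m: False, h: False, i: False}


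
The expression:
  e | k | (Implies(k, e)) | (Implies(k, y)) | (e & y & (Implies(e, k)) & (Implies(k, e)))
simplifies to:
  True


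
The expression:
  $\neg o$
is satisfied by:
  {o: False}


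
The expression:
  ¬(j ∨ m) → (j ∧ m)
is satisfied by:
  {m: True, j: True}
  {m: True, j: False}
  {j: True, m: False}


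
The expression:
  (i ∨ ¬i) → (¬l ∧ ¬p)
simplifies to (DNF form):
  ¬l ∧ ¬p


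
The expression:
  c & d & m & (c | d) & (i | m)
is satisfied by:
  {c: True, m: True, d: True}


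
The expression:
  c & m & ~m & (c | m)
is never true.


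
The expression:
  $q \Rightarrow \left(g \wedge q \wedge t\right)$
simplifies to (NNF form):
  $\left(g \wedge t\right) \vee \neg q$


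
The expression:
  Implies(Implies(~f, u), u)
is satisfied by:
  {u: True, f: False}
  {f: False, u: False}
  {f: True, u: True}


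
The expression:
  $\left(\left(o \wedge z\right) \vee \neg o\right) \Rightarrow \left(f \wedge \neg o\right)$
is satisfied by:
  {f: True, o: False, z: False}
  {z: True, f: True, o: False}
  {o: True, f: True, z: False}
  {o: True, f: False, z: False}


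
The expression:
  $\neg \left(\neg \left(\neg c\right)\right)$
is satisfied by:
  {c: False}


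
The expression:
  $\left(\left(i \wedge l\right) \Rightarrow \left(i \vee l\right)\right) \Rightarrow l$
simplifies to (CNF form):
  $l$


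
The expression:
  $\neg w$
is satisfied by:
  {w: False}


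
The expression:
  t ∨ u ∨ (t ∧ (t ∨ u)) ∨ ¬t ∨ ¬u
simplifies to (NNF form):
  True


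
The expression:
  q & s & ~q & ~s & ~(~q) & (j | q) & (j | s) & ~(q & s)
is never true.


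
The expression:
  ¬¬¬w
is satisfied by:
  {w: False}


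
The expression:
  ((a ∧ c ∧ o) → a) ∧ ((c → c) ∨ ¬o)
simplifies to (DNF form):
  True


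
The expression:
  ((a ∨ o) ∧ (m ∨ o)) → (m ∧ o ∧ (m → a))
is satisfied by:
  {m: False, o: False, a: False}
  {a: True, m: False, o: False}
  {m: True, a: False, o: False}
  {a: True, o: True, m: True}


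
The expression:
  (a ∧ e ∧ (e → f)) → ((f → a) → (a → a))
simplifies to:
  True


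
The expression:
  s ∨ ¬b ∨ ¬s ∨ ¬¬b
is always true.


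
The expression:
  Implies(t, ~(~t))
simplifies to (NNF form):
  True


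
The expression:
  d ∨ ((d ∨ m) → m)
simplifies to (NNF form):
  True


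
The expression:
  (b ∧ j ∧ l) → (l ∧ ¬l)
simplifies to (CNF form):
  ¬b ∨ ¬j ∨ ¬l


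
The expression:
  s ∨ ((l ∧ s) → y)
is always true.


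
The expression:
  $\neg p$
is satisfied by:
  {p: False}


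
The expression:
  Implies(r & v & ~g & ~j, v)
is always true.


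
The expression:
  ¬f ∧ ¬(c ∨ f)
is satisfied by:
  {f: False, c: False}


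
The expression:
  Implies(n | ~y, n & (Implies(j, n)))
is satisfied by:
  {n: True, y: True}
  {n: True, y: False}
  {y: True, n: False}


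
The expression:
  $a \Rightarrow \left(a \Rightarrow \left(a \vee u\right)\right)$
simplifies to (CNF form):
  $\text{True}$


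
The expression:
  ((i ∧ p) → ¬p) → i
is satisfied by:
  {i: True}


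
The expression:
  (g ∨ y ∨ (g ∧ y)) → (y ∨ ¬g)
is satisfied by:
  {y: True, g: False}
  {g: False, y: False}
  {g: True, y: True}


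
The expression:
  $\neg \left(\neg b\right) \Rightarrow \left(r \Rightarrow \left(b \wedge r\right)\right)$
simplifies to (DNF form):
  $\text{True}$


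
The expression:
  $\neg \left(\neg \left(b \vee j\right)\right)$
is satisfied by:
  {b: True, j: True}
  {b: True, j: False}
  {j: True, b: False}


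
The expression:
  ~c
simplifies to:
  ~c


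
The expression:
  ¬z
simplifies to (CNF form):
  ¬z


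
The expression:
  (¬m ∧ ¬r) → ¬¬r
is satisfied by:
  {r: True, m: True}
  {r: True, m: False}
  {m: True, r: False}


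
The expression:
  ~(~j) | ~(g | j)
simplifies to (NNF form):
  j | ~g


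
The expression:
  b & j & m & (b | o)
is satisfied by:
  {m: True, j: True, b: True}


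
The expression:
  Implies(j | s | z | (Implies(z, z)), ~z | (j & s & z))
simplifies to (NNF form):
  ~z | (j & s)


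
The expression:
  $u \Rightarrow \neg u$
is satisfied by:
  {u: False}


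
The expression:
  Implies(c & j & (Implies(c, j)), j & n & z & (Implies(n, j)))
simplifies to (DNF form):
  ~c | ~j | (n & z)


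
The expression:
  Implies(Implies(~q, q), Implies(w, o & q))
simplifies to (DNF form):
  o | ~q | ~w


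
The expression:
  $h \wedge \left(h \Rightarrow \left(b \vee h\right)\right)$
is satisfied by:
  {h: True}


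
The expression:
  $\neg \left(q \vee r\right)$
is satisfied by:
  {q: False, r: False}


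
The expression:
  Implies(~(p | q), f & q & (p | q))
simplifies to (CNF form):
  p | q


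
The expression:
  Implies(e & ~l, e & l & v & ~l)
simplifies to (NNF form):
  l | ~e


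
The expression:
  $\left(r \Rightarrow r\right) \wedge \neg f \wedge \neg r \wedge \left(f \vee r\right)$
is never true.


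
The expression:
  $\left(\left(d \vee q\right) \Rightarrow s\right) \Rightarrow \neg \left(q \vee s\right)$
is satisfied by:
  {s: False}


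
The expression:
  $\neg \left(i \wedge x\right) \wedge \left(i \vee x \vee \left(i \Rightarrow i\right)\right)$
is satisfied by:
  {x: False, i: False}
  {i: True, x: False}
  {x: True, i: False}


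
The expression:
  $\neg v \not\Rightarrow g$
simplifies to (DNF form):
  $\neg g \wedge \neg v$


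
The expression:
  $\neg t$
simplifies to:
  $\neg t$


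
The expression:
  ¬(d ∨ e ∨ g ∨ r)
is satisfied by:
  {g: False, e: False, r: False, d: False}


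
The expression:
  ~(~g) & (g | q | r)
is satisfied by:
  {g: True}


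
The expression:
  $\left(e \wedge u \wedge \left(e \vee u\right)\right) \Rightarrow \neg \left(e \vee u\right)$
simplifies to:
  $\neg e \vee \neg u$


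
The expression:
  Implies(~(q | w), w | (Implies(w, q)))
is always true.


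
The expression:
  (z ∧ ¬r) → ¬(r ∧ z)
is always true.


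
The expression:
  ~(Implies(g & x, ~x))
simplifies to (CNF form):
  g & x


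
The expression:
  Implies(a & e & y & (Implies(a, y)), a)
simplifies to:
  True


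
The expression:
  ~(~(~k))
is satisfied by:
  {k: False}


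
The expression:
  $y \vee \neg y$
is always true.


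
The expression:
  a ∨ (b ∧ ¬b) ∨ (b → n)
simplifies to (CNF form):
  a ∨ n ∨ ¬b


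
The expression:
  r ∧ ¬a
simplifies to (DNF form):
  r ∧ ¬a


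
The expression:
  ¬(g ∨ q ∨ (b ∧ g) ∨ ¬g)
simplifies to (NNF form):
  False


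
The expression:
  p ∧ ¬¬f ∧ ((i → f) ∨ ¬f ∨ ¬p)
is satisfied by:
  {p: True, f: True}


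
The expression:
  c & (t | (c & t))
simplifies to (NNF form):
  c & t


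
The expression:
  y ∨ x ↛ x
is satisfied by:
  {y: True}


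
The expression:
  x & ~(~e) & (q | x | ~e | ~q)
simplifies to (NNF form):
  e & x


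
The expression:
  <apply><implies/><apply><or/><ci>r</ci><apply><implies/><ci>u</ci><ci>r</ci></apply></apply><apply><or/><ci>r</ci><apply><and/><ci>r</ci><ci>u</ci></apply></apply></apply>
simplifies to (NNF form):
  <apply><or/><ci>r</ci><ci>u</ci></apply>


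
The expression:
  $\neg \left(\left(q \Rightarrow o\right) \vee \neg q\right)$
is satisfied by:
  {q: True, o: False}


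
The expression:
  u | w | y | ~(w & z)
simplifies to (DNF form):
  True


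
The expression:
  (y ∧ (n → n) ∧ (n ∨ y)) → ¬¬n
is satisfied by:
  {n: True, y: False}
  {y: False, n: False}
  {y: True, n: True}


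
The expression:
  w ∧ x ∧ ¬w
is never true.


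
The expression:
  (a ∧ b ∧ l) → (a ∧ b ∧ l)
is always true.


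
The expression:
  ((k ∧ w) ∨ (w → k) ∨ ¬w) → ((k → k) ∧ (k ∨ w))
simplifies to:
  k ∨ w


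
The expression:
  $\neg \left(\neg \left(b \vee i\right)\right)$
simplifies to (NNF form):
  $b \vee i$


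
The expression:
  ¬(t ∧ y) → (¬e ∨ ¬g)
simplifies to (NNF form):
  (t ∧ y) ∨ ¬e ∨ ¬g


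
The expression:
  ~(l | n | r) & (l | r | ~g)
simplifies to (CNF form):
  ~g & ~l & ~n & ~r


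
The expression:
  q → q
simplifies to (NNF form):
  True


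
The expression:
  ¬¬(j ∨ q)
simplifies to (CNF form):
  j ∨ q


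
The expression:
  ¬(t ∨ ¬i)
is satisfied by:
  {i: True, t: False}


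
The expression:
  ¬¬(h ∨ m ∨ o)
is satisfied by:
  {o: True, m: True, h: True}
  {o: True, m: True, h: False}
  {o: True, h: True, m: False}
  {o: True, h: False, m: False}
  {m: True, h: True, o: False}
  {m: True, h: False, o: False}
  {h: True, m: False, o: False}


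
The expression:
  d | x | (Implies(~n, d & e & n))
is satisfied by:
  {n: True, x: True, d: True}
  {n: True, x: True, d: False}
  {n: True, d: True, x: False}
  {n: True, d: False, x: False}
  {x: True, d: True, n: False}
  {x: True, d: False, n: False}
  {d: True, x: False, n: False}


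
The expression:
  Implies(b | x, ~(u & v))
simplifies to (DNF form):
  ~u | ~v | (~b & ~x)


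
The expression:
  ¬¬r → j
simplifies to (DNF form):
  j ∨ ¬r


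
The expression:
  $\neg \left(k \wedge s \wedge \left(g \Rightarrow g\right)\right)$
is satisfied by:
  {s: False, k: False}
  {k: True, s: False}
  {s: True, k: False}


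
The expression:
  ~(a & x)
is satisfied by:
  {x: False, a: False}
  {a: True, x: False}
  {x: True, a: False}


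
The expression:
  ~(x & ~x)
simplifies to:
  True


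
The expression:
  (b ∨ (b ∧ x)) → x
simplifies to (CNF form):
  x ∨ ¬b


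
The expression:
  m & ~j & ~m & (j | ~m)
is never true.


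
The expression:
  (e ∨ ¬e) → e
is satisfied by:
  {e: True}


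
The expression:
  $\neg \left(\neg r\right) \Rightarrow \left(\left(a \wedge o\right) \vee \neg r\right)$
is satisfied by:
  {a: True, o: True, r: False}
  {a: True, o: False, r: False}
  {o: True, a: False, r: False}
  {a: False, o: False, r: False}
  {r: True, a: True, o: True}


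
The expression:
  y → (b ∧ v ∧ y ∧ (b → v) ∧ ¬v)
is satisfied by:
  {y: False}


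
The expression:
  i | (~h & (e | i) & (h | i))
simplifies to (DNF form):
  i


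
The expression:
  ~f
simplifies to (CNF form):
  ~f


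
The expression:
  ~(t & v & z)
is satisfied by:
  {v: False, t: False, z: False}
  {z: True, v: False, t: False}
  {t: True, v: False, z: False}
  {z: True, t: True, v: False}
  {v: True, z: False, t: False}
  {z: True, v: True, t: False}
  {t: True, v: True, z: False}


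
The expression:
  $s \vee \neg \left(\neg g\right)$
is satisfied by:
  {g: True, s: True}
  {g: True, s: False}
  {s: True, g: False}


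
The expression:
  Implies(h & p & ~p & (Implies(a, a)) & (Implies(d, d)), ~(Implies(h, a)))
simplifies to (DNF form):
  True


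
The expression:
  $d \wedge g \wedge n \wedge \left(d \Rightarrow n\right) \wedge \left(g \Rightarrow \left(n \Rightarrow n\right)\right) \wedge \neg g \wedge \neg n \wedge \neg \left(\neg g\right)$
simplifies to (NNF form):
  $\text{False}$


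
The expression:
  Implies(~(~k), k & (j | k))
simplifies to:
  True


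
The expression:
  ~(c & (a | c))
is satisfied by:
  {c: False}


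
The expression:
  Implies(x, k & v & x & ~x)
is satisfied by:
  {x: False}


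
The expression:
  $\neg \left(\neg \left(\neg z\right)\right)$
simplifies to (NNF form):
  $\neg z$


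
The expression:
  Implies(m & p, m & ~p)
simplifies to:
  ~m | ~p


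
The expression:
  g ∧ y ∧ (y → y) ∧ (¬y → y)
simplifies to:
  g ∧ y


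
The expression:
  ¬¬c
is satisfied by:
  {c: True}


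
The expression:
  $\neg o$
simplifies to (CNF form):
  $\neg o$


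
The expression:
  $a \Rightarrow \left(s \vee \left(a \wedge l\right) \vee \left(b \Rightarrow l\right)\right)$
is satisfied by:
  {l: True, s: True, a: False, b: False}
  {l: True, s: False, a: False, b: False}
  {s: True, b: False, l: False, a: False}
  {b: False, s: False, l: False, a: False}
  {b: True, l: True, s: True, a: False}
  {b: True, l: True, s: False, a: False}
  {b: True, s: True, l: False, a: False}
  {b: True, s: False, l: False, a: False}
  {a: True, l: True, s: True, b: False}
  {a: True, l: True, s: False, b: False}
  {a: True, s: True, l: False, b: False}
  {a: True, s: False, l: False, b: False}
  {b: True, a: True, l: True, s: True}
  {b: True, a: True, l: True, s: False}
  {b: True, a: True, s: True, l: False}


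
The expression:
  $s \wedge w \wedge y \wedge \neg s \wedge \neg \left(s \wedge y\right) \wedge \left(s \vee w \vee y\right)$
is never true.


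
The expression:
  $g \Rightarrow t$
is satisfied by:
  {t: True, g: False}
  {g: False, t: False}
  {g: True, t: True}


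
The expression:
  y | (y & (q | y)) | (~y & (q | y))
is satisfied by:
  {y: True, q: True}
  {y: True, q: False}
  {q: True, y: False}


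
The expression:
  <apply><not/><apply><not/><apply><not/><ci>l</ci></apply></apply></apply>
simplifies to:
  <apply><not/><ci>l</ci></apply>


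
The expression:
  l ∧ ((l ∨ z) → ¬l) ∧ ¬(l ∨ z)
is never true.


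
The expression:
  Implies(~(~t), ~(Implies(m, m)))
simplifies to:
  ~t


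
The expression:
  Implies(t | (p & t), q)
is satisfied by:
  {q: True, t: False}
  {t: False, q: False}
  {t: True, q: True}


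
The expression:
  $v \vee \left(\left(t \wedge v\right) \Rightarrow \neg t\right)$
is always true.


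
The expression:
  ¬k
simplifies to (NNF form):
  ¬k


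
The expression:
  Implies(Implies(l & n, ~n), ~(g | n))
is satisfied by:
  {l: True, g: False, n: False}
  {l: False, g: False, n: False}
  {n: True, l: True, g: False}
  {n: True, g: True, l: True}


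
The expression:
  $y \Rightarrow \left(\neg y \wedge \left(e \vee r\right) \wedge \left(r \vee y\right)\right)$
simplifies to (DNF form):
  $\neg y$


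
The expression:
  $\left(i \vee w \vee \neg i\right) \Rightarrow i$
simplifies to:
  $i$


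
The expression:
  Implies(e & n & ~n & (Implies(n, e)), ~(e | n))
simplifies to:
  True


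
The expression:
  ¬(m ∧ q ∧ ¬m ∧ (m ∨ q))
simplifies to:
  True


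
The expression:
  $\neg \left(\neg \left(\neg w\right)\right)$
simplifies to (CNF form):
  $\neg w$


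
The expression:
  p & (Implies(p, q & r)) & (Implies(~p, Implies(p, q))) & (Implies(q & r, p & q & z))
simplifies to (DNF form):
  p & q & r & z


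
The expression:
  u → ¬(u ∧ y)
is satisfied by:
  {u: False, y: False}
  {y: True, u: False}
  {u: True, y: False}


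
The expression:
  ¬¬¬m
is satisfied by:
  {m: False}


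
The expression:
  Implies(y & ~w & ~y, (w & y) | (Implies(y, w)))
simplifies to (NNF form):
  True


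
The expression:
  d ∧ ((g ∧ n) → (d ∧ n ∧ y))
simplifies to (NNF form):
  d ∧ (y ∨ ¬g ∨ ¬n)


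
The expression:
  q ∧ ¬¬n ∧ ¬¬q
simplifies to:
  n ∧ q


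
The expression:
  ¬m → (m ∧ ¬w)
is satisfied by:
  {m: True}


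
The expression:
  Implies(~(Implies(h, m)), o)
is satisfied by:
  {o: True, m: True, h: False}
  {o: True, h: False, m: False}
  {m: True, h: False, o: False}
  {m: False, h: False, o: False}
  {o: True, m: True, h: True}
  {o: True, h: True, m: False}
  {m: True, h: True, o: False}


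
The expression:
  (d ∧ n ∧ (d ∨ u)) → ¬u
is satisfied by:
  {u: False, d: False, n: False}
  {n: True, u: False, d: False}
  {d: True, u: False, n: False}
  {n: True, d: True, u: False}
  {u: True, n: False, d: False}
  {n: True, u: True, d: False}
  {d: True, u: True, n: False}


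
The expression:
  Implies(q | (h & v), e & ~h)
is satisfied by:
  {e: True, v: False, h: False, q: False}
  {e: False, v: False, h: False, q: False}
  {e: True, v: True, h: False, q: False}
  {v: True, e: False, h: False, q: False}
  {q: True, e: True, v: False, h: False}
  {q: True, e: True, v: True, h: False}
  {h: True, e: True, q: False, v: False}
  {h: True, q: False, v: False, e: False}


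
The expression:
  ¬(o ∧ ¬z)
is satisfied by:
  {z: True, o: False}
  {o: False, z: False}
  {o: True, z: True}


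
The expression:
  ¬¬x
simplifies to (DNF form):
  x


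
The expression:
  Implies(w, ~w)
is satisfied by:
  {w: False}


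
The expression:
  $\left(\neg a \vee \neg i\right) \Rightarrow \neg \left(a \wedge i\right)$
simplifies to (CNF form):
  $\text{True}$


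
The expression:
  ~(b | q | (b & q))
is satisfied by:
  {q: False, b: False}


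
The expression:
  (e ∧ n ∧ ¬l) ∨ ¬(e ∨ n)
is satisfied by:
  {e: False, n: False, l: False}
  {l: True, e: False, n: False}
  {n: True, e: True, l: False}


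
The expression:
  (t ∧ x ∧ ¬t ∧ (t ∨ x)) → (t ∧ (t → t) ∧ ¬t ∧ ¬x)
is always true.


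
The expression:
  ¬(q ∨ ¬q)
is never true.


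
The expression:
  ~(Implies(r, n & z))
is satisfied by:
  {r: True, z: False, n: False}
  {r: True, n: True, z: False}
  {r: True, z: True, n: False}


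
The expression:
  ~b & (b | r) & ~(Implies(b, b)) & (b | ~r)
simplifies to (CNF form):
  False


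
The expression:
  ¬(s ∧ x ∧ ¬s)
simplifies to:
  True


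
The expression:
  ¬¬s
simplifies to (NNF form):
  s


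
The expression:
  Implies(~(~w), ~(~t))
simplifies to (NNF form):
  t | ~w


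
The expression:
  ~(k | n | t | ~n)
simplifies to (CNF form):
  False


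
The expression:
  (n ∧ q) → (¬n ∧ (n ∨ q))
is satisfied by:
  {q: False, n: False}
  {n: True, q: False}
  {q: True, n: False}


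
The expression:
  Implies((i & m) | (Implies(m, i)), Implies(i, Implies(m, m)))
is always true.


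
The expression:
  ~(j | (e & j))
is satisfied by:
  {j: False}


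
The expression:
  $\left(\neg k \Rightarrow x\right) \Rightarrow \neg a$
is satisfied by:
  {x: False, a: False, k: False}
  {k: True, x: False, a: False}
  {x: True, k: False, a: False}
  {k: True, x: True, a: False}
  {a: True, k: False, x: False}


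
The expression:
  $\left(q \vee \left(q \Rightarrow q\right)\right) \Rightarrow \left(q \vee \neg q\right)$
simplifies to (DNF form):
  $\text{True}$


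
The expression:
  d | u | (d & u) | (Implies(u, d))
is always true.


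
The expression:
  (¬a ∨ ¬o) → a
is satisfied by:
  {a: True}


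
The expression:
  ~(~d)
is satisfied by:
  {d: True}


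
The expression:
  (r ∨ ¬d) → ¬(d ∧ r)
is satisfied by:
  {d: False, r: False}
  {r: True, d: False}
  {d: True, r: False}


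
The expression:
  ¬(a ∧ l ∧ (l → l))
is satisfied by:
  {l: False, a: False}
  {a: True, l: False}
  {l: True, a: False}


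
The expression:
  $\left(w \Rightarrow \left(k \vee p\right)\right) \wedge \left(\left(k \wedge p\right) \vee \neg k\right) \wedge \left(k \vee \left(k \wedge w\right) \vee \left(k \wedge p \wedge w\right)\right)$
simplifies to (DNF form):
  $k \wedge p$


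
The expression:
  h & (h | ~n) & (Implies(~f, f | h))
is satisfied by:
  {h: True}


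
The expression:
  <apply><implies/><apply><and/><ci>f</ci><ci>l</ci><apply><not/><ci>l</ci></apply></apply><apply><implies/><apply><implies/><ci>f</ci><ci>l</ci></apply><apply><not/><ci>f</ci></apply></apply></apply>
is always true.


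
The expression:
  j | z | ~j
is always true.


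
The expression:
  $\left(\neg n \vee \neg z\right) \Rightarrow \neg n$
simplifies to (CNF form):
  $z \vee \neg n$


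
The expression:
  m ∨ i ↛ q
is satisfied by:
  {m: True, i: True, q: False}
  {m: True, i: False, q: False}
  {m: True, q: True, i: True}
  {m: True, q: True, i: False}
  {i: True, q: False, m: False}


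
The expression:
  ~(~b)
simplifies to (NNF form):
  b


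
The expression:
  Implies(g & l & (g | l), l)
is always true.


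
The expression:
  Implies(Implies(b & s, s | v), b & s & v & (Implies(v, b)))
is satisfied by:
  {s: True, b: True, v: True}


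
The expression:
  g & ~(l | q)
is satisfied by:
  {g: True, q: False, l: False}


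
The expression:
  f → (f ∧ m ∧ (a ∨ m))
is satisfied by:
  {m: True, f: False}
  {f: False, m: False}
  {f: True, m: True}


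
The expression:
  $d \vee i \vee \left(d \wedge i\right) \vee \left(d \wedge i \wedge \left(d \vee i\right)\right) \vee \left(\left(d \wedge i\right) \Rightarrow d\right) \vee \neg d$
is always true.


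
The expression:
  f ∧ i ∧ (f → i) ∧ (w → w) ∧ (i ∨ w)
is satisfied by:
  {i: True, f: True}


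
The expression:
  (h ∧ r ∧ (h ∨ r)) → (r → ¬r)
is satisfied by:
  {h: False, r: False}
  {r: True, h: False}
  {h: True, r: False}


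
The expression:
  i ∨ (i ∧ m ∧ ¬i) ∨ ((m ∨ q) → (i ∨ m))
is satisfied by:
  {i: True, m: True, q: False}
  {i: True, q: False, m: False}
  {m: True, q: False, i: False}
  {m: False, q: False, i: False}
  {i: True, m: True, q: True}
  {i: True, q: True, m: False}
  {m: True, q: True, i: False}


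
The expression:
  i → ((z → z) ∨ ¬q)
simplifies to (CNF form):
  True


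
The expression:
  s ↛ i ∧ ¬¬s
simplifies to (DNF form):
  s ∧ ¬i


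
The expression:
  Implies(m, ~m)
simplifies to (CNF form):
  ~m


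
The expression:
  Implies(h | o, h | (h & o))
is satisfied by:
  {h: True, o: False}
  {o: False, h: False}
  {o: True, h: True}


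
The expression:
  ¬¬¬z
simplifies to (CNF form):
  ¬z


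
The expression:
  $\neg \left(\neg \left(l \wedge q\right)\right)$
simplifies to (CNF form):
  $l \wedge q$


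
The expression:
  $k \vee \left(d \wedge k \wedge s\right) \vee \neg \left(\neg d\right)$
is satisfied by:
  {d: True, k: True}
  {d: True, k: False}
  {k: True, d: False}


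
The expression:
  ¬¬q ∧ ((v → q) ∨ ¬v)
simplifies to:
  q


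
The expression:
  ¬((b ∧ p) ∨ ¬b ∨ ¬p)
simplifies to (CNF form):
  False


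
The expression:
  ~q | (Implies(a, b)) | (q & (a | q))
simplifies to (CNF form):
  True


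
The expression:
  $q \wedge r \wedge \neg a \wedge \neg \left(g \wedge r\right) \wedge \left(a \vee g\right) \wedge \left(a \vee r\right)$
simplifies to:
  $\text{False}$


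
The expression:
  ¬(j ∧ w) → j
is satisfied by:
  {j: True}


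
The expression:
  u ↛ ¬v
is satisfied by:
  {u: True, v: True}


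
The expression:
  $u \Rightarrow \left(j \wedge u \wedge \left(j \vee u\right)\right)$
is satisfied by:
  {j: True, u: False}
  {u: False, j: False}
  {u: True, j: True}


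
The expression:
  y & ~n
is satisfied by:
  {y: True, n: False}


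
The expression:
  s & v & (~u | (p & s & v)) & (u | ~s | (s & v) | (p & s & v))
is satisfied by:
  {s: True, p: True, v: True, u: False}
  {s: True, v: True, u: False, p: False}
  {s: True, p: True, u: True, v: True}


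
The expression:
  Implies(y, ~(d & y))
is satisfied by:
  {d: False, y: False}
  {y: True, d: False}
  {d: True, y: False}


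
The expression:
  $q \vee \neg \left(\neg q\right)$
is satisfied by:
  {q: True}


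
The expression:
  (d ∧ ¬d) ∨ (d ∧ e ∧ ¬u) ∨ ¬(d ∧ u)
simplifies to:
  ¬d ∨ ¬u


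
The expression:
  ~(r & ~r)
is always true.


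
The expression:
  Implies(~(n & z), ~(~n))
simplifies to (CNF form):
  n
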